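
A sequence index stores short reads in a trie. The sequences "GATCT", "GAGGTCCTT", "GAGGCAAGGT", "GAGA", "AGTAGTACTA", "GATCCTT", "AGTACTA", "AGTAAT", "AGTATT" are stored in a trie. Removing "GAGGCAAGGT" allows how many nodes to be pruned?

6

After clearing the end-marker at "GAGGCAAGGT", prune upward until reaching a node still needed by another word.
The suffix "CAAGGT" (6 nodes) is used only by "GAGGCAAGGT"; the node for "GAGG" still has the child "T", so pruning stops there.
Nodes removed: 6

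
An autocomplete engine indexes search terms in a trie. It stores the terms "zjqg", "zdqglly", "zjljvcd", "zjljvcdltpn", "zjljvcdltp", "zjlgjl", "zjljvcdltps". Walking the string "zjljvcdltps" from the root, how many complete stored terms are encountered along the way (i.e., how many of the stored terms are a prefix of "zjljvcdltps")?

Check each prefix of "zjljvcdltps" against the stored set — each match is an end-marker on the path.
Prefixes of the query that are stored words: "zjljvcd", "zjljvcdltp", "zjljvcdltps"
Count: 3

3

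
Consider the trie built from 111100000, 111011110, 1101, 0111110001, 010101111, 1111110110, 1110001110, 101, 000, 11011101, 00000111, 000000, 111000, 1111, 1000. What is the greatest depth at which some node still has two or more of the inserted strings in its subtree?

The deepest shared node is where two words last agree before diverging.
"111000" and "1110001110" agree on "111000" (6 characters) before diverging; nothing deeper is shared.
Longest shared-prefix length: 6

6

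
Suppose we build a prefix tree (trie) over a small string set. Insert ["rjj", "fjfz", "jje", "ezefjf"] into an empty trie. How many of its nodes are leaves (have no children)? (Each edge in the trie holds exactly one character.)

4

Leaves are exactly the stored words that no other stored word extends.
Those words: "ezefjf", "fjfz", "jje", "rjj"
Leaf count: 4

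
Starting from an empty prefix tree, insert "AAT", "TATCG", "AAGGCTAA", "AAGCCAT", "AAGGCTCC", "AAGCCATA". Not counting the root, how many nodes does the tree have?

21

Count nodes per top-level branch (shared prefixes stored once):
  'A'-branch (AAGCCAT, AAGCCATA, AAGGCTAA, AAGGCTCC, AAT): 16 nodes
  'T'-branch (TATCG): 5 nodes
Sum: 21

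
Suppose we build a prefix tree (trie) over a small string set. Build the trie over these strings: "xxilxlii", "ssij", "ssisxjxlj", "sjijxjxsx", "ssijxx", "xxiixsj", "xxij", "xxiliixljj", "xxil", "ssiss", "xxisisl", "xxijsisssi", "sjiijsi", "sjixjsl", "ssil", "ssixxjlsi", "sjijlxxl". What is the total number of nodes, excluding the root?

For each word, the new-node count is its length minus the longest prefix already in the trie:
  "xxilxlii" → 8 new (x, x, i, l, x, l, i, i)
  "ssij" → 4 new (s, s, i, j)
  "ssisxjxlj" → prefix "ssi" already present; 6 new (s, x, j, x, l, j)
  "sjijxjxsx" → prefix "s" already present; 8 new (j, i, j, x, j, x, s, x)
  "ssijxx" → prefix "ssij" already present; 2 new (x, x)
  "xxiixsj" → prefix "xxi" already present; 4 new (i, x, s, j)
  "xxij" → prefix "xxi" already present; 1 new (j)
  "xxiliixljj" → prefix "xxil" already present; 6 new (i, i, x, l, j, j)
  "xxil" → prefix "xxil" already present; 0 new (none)
  "ssiss" → prefix "ssis" already present; 1 new (s)
  "xxisisl" → prefix "xxi" already present; 4 new (s, i, s, l)
  "xxijsisssi" → prefix "xxij" already present; 6 new (s, i, s, s, s, i)
  "sjiijsi" → prefix "sji" already present; 4 new (i, j, s, i)
  "sjixjsl" → prefix "sji" already present; 4 new (x, j, s, l)
  "ssil" → prefix "ssi" already present; 1 new (l)
  "ssixxjlsi" → prefix "ssi" already present; 6 new (x, x, j, l, s, i)
  "sjijlxxl" → prefix "sjij" already present; 4 new (l, x, x, l)
Total nodes = 8 + 4 + 6 + 8 + 2 + 4 + 1 + 6 + 0 + 1 + 4 + 6 + 4 + 4 + 1 + 6 + 4 = 69

69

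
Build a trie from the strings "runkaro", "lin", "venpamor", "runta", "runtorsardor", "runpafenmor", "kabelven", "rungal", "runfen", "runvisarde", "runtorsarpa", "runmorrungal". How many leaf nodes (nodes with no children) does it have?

12

Leaves are exactly the stored words that no other stored word extends.
Those words: "kabelven", "lin", "runfen", "rungal", "runkaro", "runmorrungal", "runpafenmor", "runta", "runtorsardor", "runtorsarpa", "runvisarde", "venpamor"
Leaf count: 12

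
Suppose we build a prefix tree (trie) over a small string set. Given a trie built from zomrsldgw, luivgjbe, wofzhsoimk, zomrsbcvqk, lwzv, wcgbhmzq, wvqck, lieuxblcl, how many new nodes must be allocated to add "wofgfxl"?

4

The longest prefix of "wofgfxl" already in the trie is "wof" (length 3).
New nodes needed: |"wofgfxl"| − 3 = 7 − 3 = 4.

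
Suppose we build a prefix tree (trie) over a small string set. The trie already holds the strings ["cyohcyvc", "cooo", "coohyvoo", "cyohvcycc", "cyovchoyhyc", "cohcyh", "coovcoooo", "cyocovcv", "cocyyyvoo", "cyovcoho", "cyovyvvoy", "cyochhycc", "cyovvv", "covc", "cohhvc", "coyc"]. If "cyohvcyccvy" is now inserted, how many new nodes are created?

2

"cyohvcycc" is already a path in the trie; the remaining "vy" must be added.
New nodes needed: |"cyohvcyccvy"| − 9 = 11 − 9 = 2.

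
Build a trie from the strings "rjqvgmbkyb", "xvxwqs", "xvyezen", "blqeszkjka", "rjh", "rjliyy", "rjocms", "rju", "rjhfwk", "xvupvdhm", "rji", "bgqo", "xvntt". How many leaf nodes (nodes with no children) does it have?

A leaf is a node with no children — equivalently, the end of a word that is not a proper prefix of any other stored word.
Those words: "bgqo", "blqeszkjka", "rjhfwk", "rji", "rjliyy", "rjocms", "rjqvgmbkyb", "rju", "xvntt", "xvupvdhm", "xvxwqs", "xvyezen"
Leaf count: 12

12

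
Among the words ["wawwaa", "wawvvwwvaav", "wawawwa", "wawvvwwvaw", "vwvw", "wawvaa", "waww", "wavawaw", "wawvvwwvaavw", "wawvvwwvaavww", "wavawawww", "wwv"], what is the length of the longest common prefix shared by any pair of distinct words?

12

Equivalently: take the maximum, over all pairs, of their longest common prefix length.
"wawvvwwvaavw" and "wawvvwwvaavww" agree on "wawvvwwvaavw" (12 characters) before diverging; nothing deeper is shared.
Longest shared-prefix length: 12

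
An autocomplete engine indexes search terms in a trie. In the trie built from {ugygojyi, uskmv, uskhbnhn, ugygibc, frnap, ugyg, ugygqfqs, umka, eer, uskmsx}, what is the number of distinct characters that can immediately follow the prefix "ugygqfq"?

1

Follow the path "ugygqfq" to its node, then look at its outgoing edges.
Distinct next characters after "ugygqfq": s.
That node has 1 child edge.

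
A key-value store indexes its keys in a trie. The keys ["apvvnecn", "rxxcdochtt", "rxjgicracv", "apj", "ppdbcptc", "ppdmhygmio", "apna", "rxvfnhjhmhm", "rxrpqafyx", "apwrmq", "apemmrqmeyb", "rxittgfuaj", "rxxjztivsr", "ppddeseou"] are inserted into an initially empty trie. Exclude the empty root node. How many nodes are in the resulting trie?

94

For each word, the new-node count is its length minus the longest prefix already in the trie:
  "apvvnecn" → 8 new (a, p, v, v, n, e, c, n)
  "rxxcdochtt" → 10 new (r, x, x, c, d, o, c, h, t, t)
  "rxjgicracv" → prefix "rx" already present; 8 new (j, g, i, c, r, a, c, v)
  "apj" → prefix "ap" already present; 1 new (j)
  "ppdbcptc" → 8 new (p, p, d, b, c, p, t, c)
  "ppdmhygmio" → prefix "ppd" already present; 7 new (m, h, y, g, m, i, o)
  "apna" → prefix "ap" already present; 2 new (n, a)
  "rxvfnhjhmhm" → prefix "rx" already present; 9 new (v, f, n, h, j, h, m, h, m)
  "rxrpqafyx" → prefix "rx" already present; 7 new (r, p, q, a, f, y, x)
  "apwrmq" → prefix "ap" already present; 4 new (w, r, m, q)
  "apemmrqmeyb" → prefix "ap" already present; 9 new (e, m, m, r, q, m, e, y, b)
  "rxittgfuaj" → prefix "rx" already present; 8 new (i, t, t, g, f, u, a, j)
  "rxxjztivsr" → prefix "rxx" already present; 7 new (j, z, t, i, v, s, r)
  "ppddeseou" → prefix "ppd" already present; 6 new (d, e, s, e, o, u)
Total nodes = 8 + 10 + 8 + 1 + 8 + 7 + 2 + 9 + 7 + 4 + 9 + 8 + 7 + 6 = 94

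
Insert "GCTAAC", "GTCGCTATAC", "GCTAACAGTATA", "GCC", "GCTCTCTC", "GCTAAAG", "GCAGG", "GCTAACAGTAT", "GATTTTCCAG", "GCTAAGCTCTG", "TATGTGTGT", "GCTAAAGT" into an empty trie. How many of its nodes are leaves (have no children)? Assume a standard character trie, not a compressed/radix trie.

9

A leaf is a node with no children — equivalently, the end of a word that is not a proper prefix of any other stored word.
Those words: "GATTTTCCAG", "GCAGG", "GCC", "GCTAAAGT", "GCTAACAGTATA", "GCTAAGCTCTG", "GCTCTCTC", "GTCGCTATAC", "TATGTGTGT"
Leaf count: 9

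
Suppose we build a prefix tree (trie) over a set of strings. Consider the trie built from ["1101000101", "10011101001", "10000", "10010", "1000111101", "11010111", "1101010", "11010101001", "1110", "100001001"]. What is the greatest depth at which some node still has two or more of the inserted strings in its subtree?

7

Look for the deepest trie node that still has at least two words in its subtree.
"1101010" and "11010101001" agree on "1101010" (7 characters) before diverging; nothing deeper is shared.
Longest shared-prefix length: 7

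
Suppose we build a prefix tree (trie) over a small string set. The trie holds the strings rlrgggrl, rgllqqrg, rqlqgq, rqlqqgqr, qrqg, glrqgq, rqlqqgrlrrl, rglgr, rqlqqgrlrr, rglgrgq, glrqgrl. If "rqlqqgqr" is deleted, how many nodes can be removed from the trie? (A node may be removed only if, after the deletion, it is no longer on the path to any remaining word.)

2

After clearing the end-marker at "rqlqqgqr", prune upward until reaching a node still needed by another word.
The suffix "qr" (2 nodes) is used only by "rqlqqgqr"; the node for "rqlqqg" still has the child "r", so pruning stops there.
Nodes removed: 2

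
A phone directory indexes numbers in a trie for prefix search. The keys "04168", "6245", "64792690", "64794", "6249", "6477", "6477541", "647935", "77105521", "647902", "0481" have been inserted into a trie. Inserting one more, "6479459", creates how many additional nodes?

2

"64794" is already a path in the trie; the remaining "59" must be added.
Each of the 2 remaining characters creates one node.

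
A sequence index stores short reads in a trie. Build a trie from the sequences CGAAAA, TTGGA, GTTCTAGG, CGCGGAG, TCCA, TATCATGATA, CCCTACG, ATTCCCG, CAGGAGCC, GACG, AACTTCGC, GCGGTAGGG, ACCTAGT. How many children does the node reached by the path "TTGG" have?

The children of the "TTGG" node are the distinct next characters among strings starting with "TTGG".
Distinct next characters after "TTGG": A.
That node has 1 child edge.

1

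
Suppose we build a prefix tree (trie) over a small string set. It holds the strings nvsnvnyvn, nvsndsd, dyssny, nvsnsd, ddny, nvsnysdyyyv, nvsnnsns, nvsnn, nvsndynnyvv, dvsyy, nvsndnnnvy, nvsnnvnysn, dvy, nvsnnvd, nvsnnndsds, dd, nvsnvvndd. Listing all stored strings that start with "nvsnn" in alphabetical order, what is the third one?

nvsnnsns

Words with prefix "nvsnn", in lexicographic order: "nvsnn", "nvsnnndsds", "nvsnnsns", "nvsnnvd", "nvsnnvnysn"
Position 3: nvsnnsns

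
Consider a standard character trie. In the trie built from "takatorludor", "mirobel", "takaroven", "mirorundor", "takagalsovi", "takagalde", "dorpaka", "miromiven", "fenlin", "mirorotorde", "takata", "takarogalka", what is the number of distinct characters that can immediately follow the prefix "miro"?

The children of the "miro" node are the distinct next characters among strings starting with "miro".
Characters that immediately follow "miro" among the stored strings: {b, m, r}.
That node has 3 child edges.

3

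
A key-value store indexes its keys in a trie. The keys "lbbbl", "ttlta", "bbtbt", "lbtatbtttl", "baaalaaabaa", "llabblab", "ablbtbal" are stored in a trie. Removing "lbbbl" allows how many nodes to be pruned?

Walk "lbbbl" from the leaf back toward the root, removing each node that no remaining word uses.
The suffix "bbl" (3 nodes) is used only by "lbbbl"; the node for "lb" still has the child "t", so pruning stops there.
Nodes removed: 3

3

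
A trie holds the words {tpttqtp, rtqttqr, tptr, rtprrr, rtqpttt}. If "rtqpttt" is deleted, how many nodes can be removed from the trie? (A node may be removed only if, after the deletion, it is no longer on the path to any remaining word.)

After clearing the end-marker at "rtqpttt", prune upward until reaching a node still needed by another word.
The suffix "pttt" (4 nodes) is used only by "rtqpttt"; the node for "rtq" still has the child "t", so pruning stops there.
Nodes removed: 4

4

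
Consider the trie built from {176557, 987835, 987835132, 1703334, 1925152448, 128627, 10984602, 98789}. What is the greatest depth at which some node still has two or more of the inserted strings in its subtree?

6

Look for the deepest trie node that still has at least two words in its subtree.
"987835" and "987835132" agree on "987835" (6 characters) before diverging; nothing deeper is shared.
Longest shared-prefix length: 6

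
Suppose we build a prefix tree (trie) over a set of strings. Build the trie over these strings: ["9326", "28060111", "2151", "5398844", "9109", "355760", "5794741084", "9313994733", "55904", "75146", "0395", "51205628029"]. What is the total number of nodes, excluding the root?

Insert word by word; a character creates a node only if that edge doesn't already exist:
  "9326" → 4 new (9, 3, 2, 6)
  "28060111" → 8 new (2, 8, 0, 6, 0, 1, 1, 1)
  "2151" → prefix "2" already present; 3 new (1, 5, 1)
  "5398844" → 7 new (5, 3, 9, 8, 8, 4, 4)
  "9109" → prefix "9" already present; 3 new (1, 0, 9)
  "355760" → 6 new (3, 5, 5, 7, 6, 0)
  "5794741084" → prefix "5" already present; 9 new (7, 9, 4, 7, 4, 1, 0, 8, 4)
  "9313994733" → prefix "93" already present; 8 new (1, 3, 9, 9, 4, 7, 3, 3)
  "55904" → prefix "5" already present; 4 new (5, 9, 0, 4)
  "75146" → 5 new (7, 5, 1, 4, 6)
  "0395" → 4 new (0, 3, 9, 5)
  "51205628029" → prefix "5" already present; 10 new (1, 2, 0, 5, 6, 2, 8, 0, 2, 9)
Total nodes = 4 + 8 + 3 + 7 + 3 + 6 + 9 + 8 + 4 + 5 + 4 + 10 = 71

71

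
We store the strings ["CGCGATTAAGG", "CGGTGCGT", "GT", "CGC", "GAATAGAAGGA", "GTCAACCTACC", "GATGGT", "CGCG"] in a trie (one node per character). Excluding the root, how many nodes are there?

42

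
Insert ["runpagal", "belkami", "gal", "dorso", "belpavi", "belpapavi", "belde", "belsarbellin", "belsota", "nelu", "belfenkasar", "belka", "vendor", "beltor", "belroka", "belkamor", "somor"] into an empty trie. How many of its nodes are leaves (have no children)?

Leaves are exactly the stored words that no other stored word extends.
Those words: "belde", "belfenkasar", "belkami", "belkamor", "belpapavi", "belpavi", "belroka", "belsarbellin", "belsota", "beltor", "dorso", "gal", "nelu", "runpagal", "somor", "vendor"
Leaf count: 16

16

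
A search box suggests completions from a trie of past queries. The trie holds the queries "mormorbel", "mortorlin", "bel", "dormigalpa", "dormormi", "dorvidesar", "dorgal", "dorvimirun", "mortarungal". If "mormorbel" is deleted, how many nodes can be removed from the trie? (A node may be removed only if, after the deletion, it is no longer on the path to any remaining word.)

Walk "mormorbel" from the leaf back toward the root, removing each node that no remaining word uses.
The suffix "morbel" (6 nodes) is used only by "mormorbel"; the node for "mor" still has the child "t", so pruning stops there.
Nodes removed: 6

6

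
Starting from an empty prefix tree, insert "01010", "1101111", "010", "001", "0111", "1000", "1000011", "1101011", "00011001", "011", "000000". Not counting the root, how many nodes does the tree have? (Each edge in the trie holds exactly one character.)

Trace insertions, counting only characters that open a new branch:
  "01010" → 5 new (0, 1, 0, 1, 0)
  "1101111" → 7 new (1, 1, 0, 1, 1, 1, 1)
  "010" → prefix "010" already present; 0 new (none)
  "001" → prefix "0" already present; 2 new (0, 1)
  "0111" → prefix "01" already present; 2 new (1, 1)
  "1000" → prefix "1" already present; 3 new (0, 0, 0)
  "1000011" → prefix "1000" already present; 3 new (0, 1, 1)
  "1101011" → prefix "1101" already present; 3 new (0, 1, 1)
  "00011001" → prefix "00" already present; 6 new (0, 1, 1, 0, 0, 1)
  "011" → prefix "011" already present; 0 new (none)
  "000000" → prefix "000" already present; 3 new (0, 0, 0)
Total nodes = 5 + 7 + 0 + 2 + 2 + 3 + 3 + 3 + 6 + 0 + 3 = 34

34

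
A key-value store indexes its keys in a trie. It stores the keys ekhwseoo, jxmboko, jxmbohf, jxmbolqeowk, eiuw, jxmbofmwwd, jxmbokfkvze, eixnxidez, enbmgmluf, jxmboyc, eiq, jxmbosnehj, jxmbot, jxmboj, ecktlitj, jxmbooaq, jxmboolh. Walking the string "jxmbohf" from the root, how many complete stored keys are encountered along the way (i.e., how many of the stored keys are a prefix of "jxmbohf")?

1

Traverse "jxmbohf" character by character; count nodes along the way that are marked as word ends.
Prefixes of the query that are stored words: "jxmbohf"
Count: 1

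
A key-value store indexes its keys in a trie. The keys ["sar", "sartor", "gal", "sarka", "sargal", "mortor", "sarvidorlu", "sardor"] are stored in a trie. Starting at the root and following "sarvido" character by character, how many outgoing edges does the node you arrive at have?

1

The children of the "sarvido" node are the distinct next characters among strings starting with "sarvido".
Characters that immediately follow "sarvido" among the stored strings: {r}.
That node has 1 child edge.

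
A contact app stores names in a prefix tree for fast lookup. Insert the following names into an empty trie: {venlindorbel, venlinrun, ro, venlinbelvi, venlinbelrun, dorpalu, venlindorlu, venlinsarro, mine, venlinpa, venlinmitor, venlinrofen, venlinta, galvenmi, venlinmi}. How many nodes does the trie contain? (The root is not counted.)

64

Count nodes per top-level branch (shared prefixes stored once):
  'd'-branch (dorpalu): 7 nodes
  'g'-branch (galvenmi): 8 nodes
  'm'-branch (mine): 4 nodes
  'r'-branch (ro): 2 nodes
  'v'-branch (venlinbelrun, venlinbelvi, venlindorbel, venlindorlu, venlinmi, venlinmitor, venlinpa, venlinrofen, venlinrun, venlinsarro, venlinta): 43 nodes
Sum: 64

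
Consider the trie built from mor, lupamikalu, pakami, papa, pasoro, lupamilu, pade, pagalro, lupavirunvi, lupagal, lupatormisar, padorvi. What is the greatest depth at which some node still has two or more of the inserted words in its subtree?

6

The deepest shared node is where two words last agree before diverging.
"lupamikalu" and "lupamilu" agree on "lupami" (6 characters) before diverging; nothing deeper is shared.
Longest shared-prefix length: 6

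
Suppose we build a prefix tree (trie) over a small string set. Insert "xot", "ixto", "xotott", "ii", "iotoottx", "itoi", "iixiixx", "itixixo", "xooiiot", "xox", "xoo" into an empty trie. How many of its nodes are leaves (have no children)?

8

A leaf is a node with no children — equivalently, the end of a word that is not a proper prefix of any other stored word.
Those words: "iixiixx", "iotoottx", "itixixo", "itoi", "ixto", "xooiiot", "xotott", "xox"
Leaf count: 8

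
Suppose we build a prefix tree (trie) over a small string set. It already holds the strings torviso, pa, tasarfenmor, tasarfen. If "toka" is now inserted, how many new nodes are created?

"to" is already a path in the trie; the remaining "ka" must be added.
So 4 − 2 = 2 new nodes.

2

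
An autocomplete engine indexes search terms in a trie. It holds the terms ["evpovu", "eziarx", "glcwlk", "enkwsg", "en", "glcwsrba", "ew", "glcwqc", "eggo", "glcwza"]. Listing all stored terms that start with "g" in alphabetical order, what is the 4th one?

DFS of the "g" subtree visits, in order: "glcwlk", "glcwqc", "glcwsrba", "glcwza"
Position 4: glcwza

glcwza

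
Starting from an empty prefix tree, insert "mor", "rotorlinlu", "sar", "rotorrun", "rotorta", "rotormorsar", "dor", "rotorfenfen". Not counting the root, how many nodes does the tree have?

For each word, the new-node count is its length minus the longest prefix already in the trie:
  "mor" → 3 new (m, o, r)
  "rotorlinlu" → 10 new (r, o, t, o, r, l, i, n, l, u)
  "sar" → 3 new (s, a, r)
  "rotorrun" → prefix "rotor" already present; 3 new (r, u, n)
  "rotorta" → prefix "rotor" already present; 2 new (t, a)
  "rotormorsar" → prefix "rotor" already present; 6 new (m, o, r, s, a, r)
  "dor" → 3 new (d, o, r)
  "rotorfenfen" → prefix "rotor" already present; 6 new (f, e, n, f, e, n)
Total nodes = 3 + 10 + 3 + 3 + 2 + 6 + 3 + 6 = 36

36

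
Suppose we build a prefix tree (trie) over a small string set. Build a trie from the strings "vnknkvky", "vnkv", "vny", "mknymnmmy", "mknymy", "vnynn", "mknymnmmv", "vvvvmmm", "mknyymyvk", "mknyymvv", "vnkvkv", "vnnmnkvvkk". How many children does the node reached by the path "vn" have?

Walk "vn" from the root, arriving at one node.
Distinct next characters after "vn": k, n, y.
That node has 3 child edges.

3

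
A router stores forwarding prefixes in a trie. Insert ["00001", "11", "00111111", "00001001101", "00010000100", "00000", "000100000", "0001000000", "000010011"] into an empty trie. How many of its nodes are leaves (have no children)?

6

A leaf is a node with no children — equivalently, the end of a word that is not a proper prefix of any other stored word.
Those words: "00000", "00001001101", "0001000000", "00010000100", "00111111", "11"
Leaf count: 6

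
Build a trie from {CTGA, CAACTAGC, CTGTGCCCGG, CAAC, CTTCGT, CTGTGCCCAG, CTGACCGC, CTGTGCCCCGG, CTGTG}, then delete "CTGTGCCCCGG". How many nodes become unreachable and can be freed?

3

After clearing the end-marker at "CTGTGCCCCGG", prune upward until reaching a node still needed by another word.
The suffix "CGG" (3 nodes) is used only by "CTGTGCCCCGG"; the node for "CTGTGCCC" still has the child "G", so pruning stops there.
Nodes removed: 3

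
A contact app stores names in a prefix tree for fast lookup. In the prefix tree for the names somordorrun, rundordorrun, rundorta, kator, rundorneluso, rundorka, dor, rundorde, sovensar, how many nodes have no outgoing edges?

9

Leaves are exactly the stored words that no other stored word extends.
Those words: "dor", "kator", "rundorde", "rundordorrun", "rundorka", "rundorneluso", "rundorta", "somordorrun", "sovensar"
Leaf count: 9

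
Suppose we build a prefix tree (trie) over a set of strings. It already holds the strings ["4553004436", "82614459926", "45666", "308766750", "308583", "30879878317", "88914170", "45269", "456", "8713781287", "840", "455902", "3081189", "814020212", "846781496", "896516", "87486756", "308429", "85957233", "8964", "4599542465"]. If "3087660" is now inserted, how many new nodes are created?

"308766" is already a path in the trie; the remaining "0" must be added.
So 7 − 6 = 1 new nodes.

1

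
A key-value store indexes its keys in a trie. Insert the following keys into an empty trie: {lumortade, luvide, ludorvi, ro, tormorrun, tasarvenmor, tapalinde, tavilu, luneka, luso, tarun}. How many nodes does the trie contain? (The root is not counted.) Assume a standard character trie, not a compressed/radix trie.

For each word, the new-node count is its length minus the longest prefix already in the trie:
  "lumortade" → 9 new (l, u, m, o, r, t, a, d, e)
  "luvide" → prefix "lu" already present; 4 new (v, i, d, e)
  "ludorvi" → prefix "lu" already present; 5 new (d, o, r, v, i)
  "ro" → 2 new (r, o)
  "tormorrun" → 9 new (t, o, r, m, o, r, r, u, n)
  "tasarvenmor" → prefix "t" already present; 10 new (a, s, a, r, v, e, n, m, o, r)
  "tapalinde" → prefix "ta" already present; 7 new (p, a, l, i, n, d, e)
  "tavilu" → prefix "ta" already present; 4 new (v, i, l, u)
  "luneka" → prefix "lu" already present; 4 new (n, e, k, a)
  "luso" → prefix "lu" already present; 2 new (s, o)
  "tarun" → prefix "ta" already present; 3 new (r, u, n)
Total nodes = 9 + 4 + 5 + 2 + 9 + 10 + 7 + 4 + 4 + 2 + 3 = 59

59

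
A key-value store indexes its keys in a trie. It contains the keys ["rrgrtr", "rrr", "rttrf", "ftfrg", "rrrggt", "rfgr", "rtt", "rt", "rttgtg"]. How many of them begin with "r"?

Traverse to the node for "r", then collect every word in that subtree.
Matches: "rfgr", "rrgrtr", "rrr", "rrrggt", "rt", "rtt", "rttgtg", "rttrf"
Count: 8

8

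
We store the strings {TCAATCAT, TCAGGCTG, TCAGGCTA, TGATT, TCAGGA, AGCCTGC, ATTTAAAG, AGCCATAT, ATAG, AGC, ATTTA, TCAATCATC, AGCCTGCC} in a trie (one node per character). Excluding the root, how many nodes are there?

Insert word by word; a character creates a node only if that edge doesn't already exist:
  "TCAATCAT" → 8 new (T, C, A, A, T, C, A, T)
  "TCAGGCTG" → prefix "TCA" already present; 5 new (G, G, C, T, G)
  "TCAGGCTA" → prefix "TCAGGCT" already present; 1 new (A)
  "TGATT" → prefix "T" already present; 4 new (G, A, T, T)
  "TCAGGA" → prefix "TCAGG" already present; 1 new (A)
  "AGCCTGC" → 7 new (A, G, C, C, T, G, C)
  "ATTTAAAG" → prefix "A" already present; 7 new (T, T, T, A, A, A, G)
  "AGCCATAT" → prefix "AGCC" already present; 4 new (A, T, A, T)
  "ATAG" → prefix "AT" already present; 2 new (A, G)
  "AGC" → prefix "AGC" already present; 0 new (none)
  "ATTTA" → prefix "ATTTA" already present; 0 new (none)
  "TCAATCATC" → prefix "TCAATCAT" already present; 1 new (C)
  "AGCCTGCC" → prefix "AGCCTGC" already present; 1 new (C)
Total nodes = 8 + 5 + 1 + 4 + 1 + 7 + 7 + 4 + 2 + 0 + 0 + 1 + 1 = 41

41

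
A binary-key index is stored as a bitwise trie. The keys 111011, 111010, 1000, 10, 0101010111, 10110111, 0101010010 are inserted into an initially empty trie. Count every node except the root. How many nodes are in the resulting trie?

Insert word by word; a character creates a node only if that edge doesn't already exist:
  "111011" → 6 new (1, 1, 1, 0, 1, 1)
  "111010" → prefix "11101" already present; 1 new (0)
  "1000" → prefix "1" already present; 3 new (0, 0, 0)
  "10" → prefix "10" already present; 0 new (none)
  "0101010111" → 10 new (0, 1, 0, 1, 0, 1, 0, 1, 1, 1)
  "10110111" → prefix "10" already present; 6 new (1, 1, 0, 1, 1, 1)
  "0101010010" → prefix "0101010" already present; 3 new (0, 1, 0)
Total nodes = 6 + 1 + 3 + 0 + 10 + 6 + 3 = 29

29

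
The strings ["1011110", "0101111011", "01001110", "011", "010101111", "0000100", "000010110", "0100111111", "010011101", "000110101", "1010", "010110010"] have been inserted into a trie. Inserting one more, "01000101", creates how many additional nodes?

The longest prefix of "01000101" already in the trie is "0100" (length 4).
So 8 − 4 = 4 new nodes.

4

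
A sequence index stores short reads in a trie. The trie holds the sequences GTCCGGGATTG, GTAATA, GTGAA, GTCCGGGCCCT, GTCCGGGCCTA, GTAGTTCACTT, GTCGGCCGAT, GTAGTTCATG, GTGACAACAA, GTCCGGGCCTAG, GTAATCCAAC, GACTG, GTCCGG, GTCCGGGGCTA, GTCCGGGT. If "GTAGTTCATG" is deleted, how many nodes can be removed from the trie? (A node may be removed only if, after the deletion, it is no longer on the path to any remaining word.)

2

A node on "GTAGTTCATG"'s path can go only if nothing else ends at it or branches off below it.
The suffix "TG" (2 nodes) is used only by "GTAGTTCATG"; the node for "GTAGTTCA" still has the child "C", so pruning stops there.
Nodes removed: 2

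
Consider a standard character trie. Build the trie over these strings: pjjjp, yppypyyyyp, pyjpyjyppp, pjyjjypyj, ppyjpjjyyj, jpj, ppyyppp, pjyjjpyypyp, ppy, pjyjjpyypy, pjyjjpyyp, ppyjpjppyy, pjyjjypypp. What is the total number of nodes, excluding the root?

Count nodes per top-level branch (shared prefixes stored once):
  'j'-branch (jpj): 3 nodes
  'p'-branch (pjjjp, pjyjjpyyp, pjyjjpyypy, pjyjjpyypyp, pjyjjypyj, pjyjjypypp, ppy, ppyjpjjyyj, ppyjpjppyy, ppyyppp, pyjpyjyppp): 46 nodes
  'y'-branch (yppypyyyyp): 10 nodes
Sum: 59

59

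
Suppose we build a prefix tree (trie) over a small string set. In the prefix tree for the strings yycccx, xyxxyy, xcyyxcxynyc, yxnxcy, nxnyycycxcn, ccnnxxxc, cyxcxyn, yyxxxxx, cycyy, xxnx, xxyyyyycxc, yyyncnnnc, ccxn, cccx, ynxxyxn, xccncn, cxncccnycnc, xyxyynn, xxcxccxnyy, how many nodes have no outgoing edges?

19

A leaf is a node with no children — equivalently, the end of a word that is not a proper prefix of any other stored word.
Those words: "cccx", "ccnnxxxc", "ccxn", "cxncccnycnc", "cycyy", "cyxcxyn", "nxnyycycxcn", "xccncn", "xcyyxcxynyc", "xxcxccxnyy", "xxnx", "xxyyyyycxc", "xyxxyy", "xyxyynn", "ynxxyxn", "yxnxcy", "yycccx", "yyxxxxx", "yyyncnnnc"
Leaf count: 19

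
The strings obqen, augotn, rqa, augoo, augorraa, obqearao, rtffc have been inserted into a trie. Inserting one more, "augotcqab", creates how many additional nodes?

4

The longest prefix of "augotcqab" already in the trie is "augot" (length 5).
So 9 − 5 = 4 new nodes.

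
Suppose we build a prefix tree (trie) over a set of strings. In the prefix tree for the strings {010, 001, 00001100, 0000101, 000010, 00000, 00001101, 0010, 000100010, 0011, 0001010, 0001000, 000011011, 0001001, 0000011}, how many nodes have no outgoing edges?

Leaves are exactly the stored words that no other stored word extends.
Those words: "0000011", "0000101", "00001100", "000011011", "000100010", "0001001", "0001010", "0010", "0011", "010"
Leaf count: 10

10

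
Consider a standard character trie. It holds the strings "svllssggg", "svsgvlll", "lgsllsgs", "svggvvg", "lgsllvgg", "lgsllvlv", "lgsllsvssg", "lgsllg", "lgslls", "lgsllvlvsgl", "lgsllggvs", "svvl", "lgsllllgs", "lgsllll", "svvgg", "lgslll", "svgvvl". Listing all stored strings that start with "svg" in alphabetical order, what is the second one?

Filter for "svg…" and sort: "svggvvg", "svgvvl"
The 2nd is svgvvl.

svgvvl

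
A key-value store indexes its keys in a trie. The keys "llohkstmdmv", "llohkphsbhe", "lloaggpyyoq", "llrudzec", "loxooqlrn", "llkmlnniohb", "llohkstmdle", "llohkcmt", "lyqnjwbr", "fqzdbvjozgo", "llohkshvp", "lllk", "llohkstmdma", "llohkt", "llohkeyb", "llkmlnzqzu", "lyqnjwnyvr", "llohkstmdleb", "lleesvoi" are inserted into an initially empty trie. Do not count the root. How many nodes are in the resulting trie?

96

For each word, the new-node count is its length minus the longest prefix already in the trie:
  "llohkstmdmv" → 11 new (l, l, o, h, k, s, t, m, d, m, v)
  "llohkphsbhe" → prefix "llohk" already present; 6 new (p, h, s, b, h, e)
  "lloaggpyyoq" → prefix "llo" already present; 8 new (a, g, g, p, y, y, o, q)
  "llrudzec" → prefix "ll" already present; 6 new (r, u, d, z, e, c)
  "loxooqlrn" → prefix "l" already present; 8 new (o, x, o, o, q, l, r, n)
  "llkmlnniohb" → prefix "ll" already present; 9 new (k, m, l, n, n, i, o, h, b)
  "llohkstmdle" → prefix "llohkstmd" already present; 2 new (l, e)
  "llohkcmt" → prefix "llohk" already present; 3 new (c, m, t)
  "lyqnjwbr" → prefix "l" already present; 7 new (y, q, n, j, w, b, r)
  "fqzdbvjozgo" → 11 new (f, q, z, d, b, v, j, o, z, g, o)
  "llohkshvp" → prefix "llohks" already present; 3 new (h, v, p)
  "lllk" → prefix "ll" already present; 2 new (l, k)
  "llohkstmdma" → prefix "llohkstmdm" already present; 1 new (a)
  "llohkt" → prefix "llohk" already present; 1 new (t)
  "llohkeyb" → prefix "llohk" already present; 3 new (e, y, b)
  "llkmlnzqzu" → prefix "llkmln" already present; 4 new (z, q, z, u)
  "lyqnjwnyvr" → prefix "lyqnjw" already present; 4 new (n, y, v, r)
  "llohkstmdleb" → prefix "llohkstmdle" already present; 1 new (b)
  "lleesvoi" → prefix "ll" already present; 6 new (e, e, s, v, o, i)
Total nodes = 11 + 6 + 8 + 6 + 8 + 9 + 2 + 3 + 7 + 11 + 3 + 2 + 1 + 1 + 3 + 4 + 4 + 1 + 6 = 96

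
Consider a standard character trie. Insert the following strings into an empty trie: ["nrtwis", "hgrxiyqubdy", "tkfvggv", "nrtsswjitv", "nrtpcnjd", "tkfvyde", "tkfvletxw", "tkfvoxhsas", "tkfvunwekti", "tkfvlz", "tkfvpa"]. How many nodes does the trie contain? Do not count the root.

60

Insert word by word; a character creates a node only if that edge doesn't already exist:
  "nrtwis" → 6 new (n, r, t, w, i, s)
  "hgrxiyqubdy" → 11 new (h, g, r, x, i, y, q, u, b, d, y)
  "tkfvggv" → 7 new (t, k, f, v, g, g, v)
  "nrtsswjitv" → prefix "nrt" already present; 7 new (s, s, w, j, i, t, v)
  "nrtpcnjd" → prefix "nrt" already present; 5 new (p, c, n, j, d)
  "tkfvyde" → prefix "tkfv" already present; 3 new (y, d, e)
  "tkfvletxw" → prefix "tkfv" already present; 5 new (l, e, t, x, w)
  "tkfvoxhsas" → prefix "tkfv" already present; 6 new (o, x, h, s, a, s)
  "tkfvunwekti" → prefix "tkfv" already present; 7 new (u, n, w, e, k, t, i)
  "tkfvlz" → prefix "tkfvl" already present; 1 new (z)
  "tkfvpa" → prefix "tkfv" already present; 2 new (p, a)
Total nodes = 6 + 11 + 7 + 7 + 5 + 3 + 5 + 6 + 7 + 1 + 2 = 60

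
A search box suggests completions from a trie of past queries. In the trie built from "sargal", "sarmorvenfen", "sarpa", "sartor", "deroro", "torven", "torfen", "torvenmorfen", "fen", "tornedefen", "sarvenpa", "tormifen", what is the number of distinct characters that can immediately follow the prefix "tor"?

4

Follow the path "tor" to its node, then look at its outgoing edges.
Distinct next characters after "tor": f, m, n, v.
That node has 4 child edges.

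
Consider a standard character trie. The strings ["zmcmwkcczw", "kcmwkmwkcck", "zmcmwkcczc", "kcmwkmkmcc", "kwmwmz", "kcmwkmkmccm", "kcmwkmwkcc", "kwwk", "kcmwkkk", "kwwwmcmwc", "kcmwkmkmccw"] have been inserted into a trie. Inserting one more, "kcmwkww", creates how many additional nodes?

The longest prefix of "kcmwkww" already in the trie is "kcmwk" (length 5).
New nodes needed: |"kcmwkww"| − 5 = 7 − 5 = 2.

2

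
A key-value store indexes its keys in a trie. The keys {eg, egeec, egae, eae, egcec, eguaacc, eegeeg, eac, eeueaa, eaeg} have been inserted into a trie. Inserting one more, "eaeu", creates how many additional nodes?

1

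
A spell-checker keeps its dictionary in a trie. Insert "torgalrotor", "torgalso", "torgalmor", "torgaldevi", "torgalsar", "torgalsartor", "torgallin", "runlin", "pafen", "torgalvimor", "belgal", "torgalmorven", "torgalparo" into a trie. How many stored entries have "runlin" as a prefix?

Walk to "runlin"; the words in its subtree are exactly those with that prefix.
Matches: "runlin"
Count: 1

1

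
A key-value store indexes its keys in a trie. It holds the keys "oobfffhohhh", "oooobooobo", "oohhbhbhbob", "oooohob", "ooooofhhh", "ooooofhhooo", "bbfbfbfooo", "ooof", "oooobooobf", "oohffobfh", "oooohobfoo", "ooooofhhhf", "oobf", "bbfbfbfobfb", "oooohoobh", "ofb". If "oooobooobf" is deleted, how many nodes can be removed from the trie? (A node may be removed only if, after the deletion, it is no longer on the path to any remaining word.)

1

A node on "oooobooobf"'s path can go only if nothing else ends at it or branches off below it.
The suffix "f" (1 node) is used only by "oooobooobf"; the node for "oooobooob" still has the child "o", so pruning stops there.
Nodes removed: 1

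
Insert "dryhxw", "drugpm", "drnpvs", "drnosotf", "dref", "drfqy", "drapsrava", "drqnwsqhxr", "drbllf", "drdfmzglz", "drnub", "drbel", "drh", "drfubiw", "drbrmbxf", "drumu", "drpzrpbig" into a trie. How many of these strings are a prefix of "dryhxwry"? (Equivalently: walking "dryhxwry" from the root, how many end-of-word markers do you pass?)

Walk "dryhxwry" from the root; an end-of-word marker is hit whenever a stored word is a prefix of "dryhxwry".
Prefixes of the query that are stored words: "dryhxw"
Count: 1

1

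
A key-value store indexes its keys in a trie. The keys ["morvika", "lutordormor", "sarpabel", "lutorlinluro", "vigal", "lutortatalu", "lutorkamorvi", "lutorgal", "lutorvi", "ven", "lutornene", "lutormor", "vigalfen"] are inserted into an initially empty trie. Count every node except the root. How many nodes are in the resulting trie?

Count nodes per top-level branch (shared prefixes stored once):
  'l'-branch (lutordormor, lutorgal, lutorkamorvi, lutorlinluro, lutormor, lutornene, lutortatalu, lutorvi): 43 nodes
  'm'-branch (morvika): 7 nodes
  's'-branch (sarpabel): 8 nodes
  'v'-branch (ven, vigal, vigalfen): 10 nodes
Sum: 68

68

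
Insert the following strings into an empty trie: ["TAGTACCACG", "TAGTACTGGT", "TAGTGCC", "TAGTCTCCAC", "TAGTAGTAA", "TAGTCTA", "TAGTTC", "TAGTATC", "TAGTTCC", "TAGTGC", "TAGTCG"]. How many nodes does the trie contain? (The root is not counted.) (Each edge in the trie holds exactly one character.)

Trace insertions, counting only characters that open a new branch:
  "TAGTACCACG" → 10 new (T, A, G, T, A, C, C, A, C, G)
  "TAGTACTGGT" → prefix "TAGTAC" already present; 4 new (T, G, G, T)
  "TAGTGCC" → prefix "TAGT" already present; 3 new (G, C, C)
  "TAGTCTCCAC" → prefix "TAGT" already present; 6 new (C, T, C, C, A, C)
  "TAGTAGTAA" → prefix "TAGTA" already present; 4 new (G, T, A, A)
  "TAGTCTA" → prefix "TAGTCT" already present; 1 new (A)
  "TAGTTC" → prefix "TAGT" already present; 2 new (T, C)
  "TAGTATC" → prefix "TAGTA" already present; 2 new (T, C)
  "TAGTTCC" → prefix "TAGTTC" already present; 1 new (C)
  "TAGTGC" → prefix "TAGTGC" already present; 0 new (none)
  "TAGTCG" → prefix "TAGTC" already present; 1 new (G)
Total nodes = 10 + 4 + 3 + 6 + 4 + 1 + 2 + 2 + 1 + 0 + 1 = 34

34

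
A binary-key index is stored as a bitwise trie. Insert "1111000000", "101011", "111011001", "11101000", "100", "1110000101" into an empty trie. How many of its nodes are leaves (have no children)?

Leaves are exactly the stored words that no other stored word extends.
Those words: "100", "101011", "1110000101", "11101000", "111011001", "1111000000"
Leaf count: 6

6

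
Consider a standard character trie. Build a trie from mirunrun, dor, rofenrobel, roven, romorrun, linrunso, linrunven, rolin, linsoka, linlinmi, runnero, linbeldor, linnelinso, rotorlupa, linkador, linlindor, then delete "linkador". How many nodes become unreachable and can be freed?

5

Walk "linkador" from the leaf back toward the root, removing each node that no remaining word uses.
The suffix "kador" (5 nodes) is used only by "linkador"; the node for "lin" still has the child "r", so pruning stops there.
Nodes removed: 5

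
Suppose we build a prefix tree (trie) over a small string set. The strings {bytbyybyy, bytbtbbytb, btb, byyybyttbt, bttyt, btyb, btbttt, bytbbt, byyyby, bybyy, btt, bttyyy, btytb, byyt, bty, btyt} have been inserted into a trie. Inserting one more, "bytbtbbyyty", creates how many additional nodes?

The longest prefix of "bytbtbbyyty" already in the trie is "bytbtbby" (length 8).
New nodes needed: |"bytbtbbyyty"| − 8 = 11 − 8 = 3.

3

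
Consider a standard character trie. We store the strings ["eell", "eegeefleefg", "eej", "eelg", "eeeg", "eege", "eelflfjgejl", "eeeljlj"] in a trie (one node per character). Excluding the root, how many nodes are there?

29

For each word, the new-node count is its length minus the longest prefix already in the trie:
  "eell" → 4 new (e, e, l, l)
  "eegeefleefg" → prefix "ee" already present; 9 new (g, e, e, f, l, e, e, f, g)
  "eej" → prefix "ee" already present; 1 new (j)
  "eelg" → prefix "eel" already present; 1 new (g)
  "eeeg" → prefix "ee" already present; 2 new (e, g)
  "eege" → prefix "eege" already present; 0 new (none)
  "eelflfjgejl" → prefix "eel" already present; 8 new (f, l, f, j, g, e, j, l)
  "eeeljlj" → prefix "eee" already present; 4 new (l, j, l, j)
Total nodes = 4 + 9 + 1 + 1 + 2 + 0 + 8 + 4 = 29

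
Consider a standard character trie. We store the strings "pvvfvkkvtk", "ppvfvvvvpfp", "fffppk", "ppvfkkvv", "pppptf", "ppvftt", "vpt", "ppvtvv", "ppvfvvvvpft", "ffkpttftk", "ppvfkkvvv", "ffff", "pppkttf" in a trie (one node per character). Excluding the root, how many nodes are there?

56

Insert word by word; a character creates a node only if that edge doesn't already exist:
  "pvvfvkkvtk" → 10 new (p, v, v, f, v, k, k, v, t, k)
  "ppvfvvvvpfp" → prefix "p" already present; 10 new (p, v, f, v, v, v, v, p, f, p)
  "fffppk" → 6 new (f, f, f, p, p, k)
  "ppvfkkvv" → prefix "ppvf" already present; 4 new (k, k, v, v)
  "pppptf" → prefix "pp" already present; 4 new (p, p, t, f)
  "ppvftt" → prefix "ppvf" already present; 2 new (t, t)
  "vpt" → 3 new (v, p, t)
  "ppvtvv" → prefix "ppv" already present; 3 new (t, v, v)
  "ppvfvvvvpft" → prefix "ppvfvvvvpf" already present; 1 new (t)
  "ffkpttftk" → prefix "ff" already present; 7 new (k, p, t, t, f, t, k)
  "ppvfkkvvv" → prefix "ppvfkkvv" already present; 1 new (v)
  "ffff" → prefix "fff" already present; 1 new (f)
  "pppkttf" → prefix "ppp" already present; 4 new (k, t, t, f)
Total nodes = 10 + 10 + 6 + 4 + 4 + 2 + 3 + 3 + 1 + 7 + 1 + 1 + 4 = 56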